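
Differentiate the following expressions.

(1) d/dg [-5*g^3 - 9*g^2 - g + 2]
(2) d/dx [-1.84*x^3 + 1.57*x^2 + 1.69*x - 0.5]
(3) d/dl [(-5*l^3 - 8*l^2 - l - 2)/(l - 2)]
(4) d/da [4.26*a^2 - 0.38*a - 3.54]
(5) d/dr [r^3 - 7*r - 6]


(1) = -15*g^2 - 18*g - 1
(2) = -5.52*x^2 + 3.14*x + 1.69
(3) = 2*(-5*l^3 + 11*l^2 + 16*l + 2)/(l^2 - 4*l + 4)
(4) = 8.52*a - 0.38
(5) = 3*r^2 - 7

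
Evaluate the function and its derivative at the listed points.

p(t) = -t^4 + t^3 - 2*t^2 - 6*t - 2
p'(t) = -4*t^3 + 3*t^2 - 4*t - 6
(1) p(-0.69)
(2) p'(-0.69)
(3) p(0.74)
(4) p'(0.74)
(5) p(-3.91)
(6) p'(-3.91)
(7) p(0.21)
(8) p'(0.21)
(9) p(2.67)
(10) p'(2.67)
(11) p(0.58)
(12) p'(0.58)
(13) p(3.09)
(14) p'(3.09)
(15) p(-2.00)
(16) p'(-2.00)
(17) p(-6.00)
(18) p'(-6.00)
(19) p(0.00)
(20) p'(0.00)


(1) = 0.63
(2) = -0.50
(3) = -7.43
(4) = -8.94
(5) = -302.62
(6) = 294.61
(7) = -3.34
(8) = -6.74
(9) = -64.06
(10) = -71.43
(11) = -6.07
(12) = -8.09
(13) = -101.30
(14) = -107.73
(15) = -22.00
(16) = 46.00
(17) = -1550.00
(18) = 990.00
(19) = -2.00
(20) = -6.00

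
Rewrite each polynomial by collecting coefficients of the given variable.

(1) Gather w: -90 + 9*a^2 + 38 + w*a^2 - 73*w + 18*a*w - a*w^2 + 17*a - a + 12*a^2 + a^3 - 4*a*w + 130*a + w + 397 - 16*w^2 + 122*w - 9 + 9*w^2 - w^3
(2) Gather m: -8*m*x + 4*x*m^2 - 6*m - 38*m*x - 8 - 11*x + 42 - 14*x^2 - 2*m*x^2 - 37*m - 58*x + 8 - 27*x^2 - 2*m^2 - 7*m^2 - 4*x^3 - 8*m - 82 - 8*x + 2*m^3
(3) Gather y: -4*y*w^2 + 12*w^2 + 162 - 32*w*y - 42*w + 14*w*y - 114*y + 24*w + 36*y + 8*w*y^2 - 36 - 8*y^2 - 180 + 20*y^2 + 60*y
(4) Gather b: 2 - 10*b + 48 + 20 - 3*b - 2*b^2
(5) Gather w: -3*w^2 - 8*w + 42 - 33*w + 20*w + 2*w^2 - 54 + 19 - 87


(1) = a^3 + 21*a^2 + 146*a - w^3 + w^2*(-a - 7) + w*(a^2 + 14*a + 50) + 336
(2) = 2*m^3 + m^2*(4*x - 9) + m*(-2*x^2 - 46*x - 51) - 4*x^3 - 41*x^2 - 77*x - 40
(3) = 12*w^2 - 18*w + y^2*(8*w + 12) + y*(-4*w^2 - 18*w - 18) - 54
(4) = -2*b^2 - 13*b + 70
(5) = -w^2 - 21*w - 80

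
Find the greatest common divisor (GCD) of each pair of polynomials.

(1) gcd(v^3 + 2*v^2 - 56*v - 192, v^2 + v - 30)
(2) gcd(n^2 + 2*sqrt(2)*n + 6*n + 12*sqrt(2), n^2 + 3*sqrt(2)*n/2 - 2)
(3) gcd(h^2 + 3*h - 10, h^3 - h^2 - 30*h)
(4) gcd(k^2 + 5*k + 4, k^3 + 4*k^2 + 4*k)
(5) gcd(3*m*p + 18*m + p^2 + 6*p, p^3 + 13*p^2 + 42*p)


(1) = v + 6
(2) = n + 2*sqrt(2)
(3) = h + 5
(4) = 1
(5) = gcd((3*m + p)*(p + 6), p*(p + 6)*(p + 7)) = p + 6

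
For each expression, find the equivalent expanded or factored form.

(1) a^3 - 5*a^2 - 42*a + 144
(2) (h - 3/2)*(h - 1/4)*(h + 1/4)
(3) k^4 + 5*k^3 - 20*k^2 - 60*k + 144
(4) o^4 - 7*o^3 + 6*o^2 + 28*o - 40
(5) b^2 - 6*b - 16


(1) = (a - 8)*(a - 3)*(a + 6)
(2) = h^3 - 3*h^2/2 - h/16 + 3/32
(3) = (k - 3)*(k - 2)*(k + 4)*(k + 6)
(4) = (o - 5)*(o - 2)^2*(o + 2)
(5) = (b - 8)*(b + 2)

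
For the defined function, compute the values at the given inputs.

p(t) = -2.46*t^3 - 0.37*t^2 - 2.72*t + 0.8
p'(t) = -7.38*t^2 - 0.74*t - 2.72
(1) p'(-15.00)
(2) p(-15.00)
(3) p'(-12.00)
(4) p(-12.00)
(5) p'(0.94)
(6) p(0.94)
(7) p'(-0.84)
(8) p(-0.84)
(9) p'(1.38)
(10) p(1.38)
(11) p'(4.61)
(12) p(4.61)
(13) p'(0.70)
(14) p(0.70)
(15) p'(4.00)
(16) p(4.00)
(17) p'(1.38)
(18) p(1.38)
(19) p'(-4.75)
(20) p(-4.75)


(1) = -1652.12
(2) = 8260.85
(3) = -1056.56
(4) = 4231.04
(5) = -9.94
(6) = -4.13
(7) = -7.31
(8) = 4.28
(9) = -17.80
(10) = -10.12
(11) = -162.97
(12) = -260.61
(13) = -6.85
(14) = -2.13
(15) = -123.76
(16) = -173.44
(17) = -17.80
(18) = -10.12
(19) = -165.72
(20) = 269.01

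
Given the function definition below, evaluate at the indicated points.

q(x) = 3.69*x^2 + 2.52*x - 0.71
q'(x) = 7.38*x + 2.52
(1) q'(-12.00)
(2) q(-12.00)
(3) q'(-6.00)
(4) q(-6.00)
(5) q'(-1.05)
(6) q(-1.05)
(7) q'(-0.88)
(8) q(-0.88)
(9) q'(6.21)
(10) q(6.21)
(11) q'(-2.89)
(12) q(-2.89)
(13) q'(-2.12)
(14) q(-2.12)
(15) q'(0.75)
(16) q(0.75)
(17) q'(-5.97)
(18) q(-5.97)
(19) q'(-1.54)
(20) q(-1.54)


(1) = -86.04
(2) = 500.41
(3) = -41.76
(4) = 117.01
(5) = -5.23
(6) = 0.71
(7) = -3.97
(8) = -0.07
(9) = 48.35
(10) = 157.24
(11) = -18.81
(12) = 22.83
(13) = -13.13
(14) = 10.53
(15) = 8.05
(16) = 3.26
(17) = -41.54
(18) = 115.76
(19) = -8.85
(20) = 4.16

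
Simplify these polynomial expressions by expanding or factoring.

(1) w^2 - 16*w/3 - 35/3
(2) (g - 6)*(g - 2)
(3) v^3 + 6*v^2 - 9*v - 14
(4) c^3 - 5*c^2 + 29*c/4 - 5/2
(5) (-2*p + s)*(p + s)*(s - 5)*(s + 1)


(1) = (w - 7)*(w + 5/3)
(2) = g^2 - 8*g + 12
(3) = (v - 2)*(v + 1)*(v + 7)
(4) = (c - 5/2)*(c - 2)*(c - 1/2)
(5) = -2*p^2*s^2 + 8*p^2*s + 10*p^2 - p*s^3 + 4*p*s^2 + 5*p*s + s^4 - 4*s^3 - 5*s^2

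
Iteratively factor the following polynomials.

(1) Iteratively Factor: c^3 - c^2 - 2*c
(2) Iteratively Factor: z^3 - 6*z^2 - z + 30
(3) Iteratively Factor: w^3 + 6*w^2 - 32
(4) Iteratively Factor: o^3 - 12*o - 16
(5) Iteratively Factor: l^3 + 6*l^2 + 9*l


(1) = (c + 1)*(c^2 - 2*c) = (c - 2)*(c + 1)*(c)
(2) = (z - 3)*(z^2 - 3*z - 10) = (z - 3)*(z + 2)*(z - 5)
(3) = (w + 4)*(w^2 + 2*w - 8) = (w - 2)*(w + 4)*(w + 4)
(4) = (o - 4)*(o^2 + 4*o + 4) = (o - 4)*(o + 2)*(o + 2)
(5) = (l + 3)*(l^2 + 3*l) = (l + 3)^2*(l)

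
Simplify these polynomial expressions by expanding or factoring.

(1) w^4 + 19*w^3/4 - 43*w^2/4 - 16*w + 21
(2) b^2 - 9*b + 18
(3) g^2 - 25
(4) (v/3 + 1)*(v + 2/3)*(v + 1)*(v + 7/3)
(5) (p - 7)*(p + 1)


(1) = (w - 2)*(w - 1)*(w + 7/4)*(w + 6)
(2) = (b - 6)*(b - 3)
(3) = (g - 5)*(g + 5)
(4) = v^4/3 + 7*v^3/3 + 149*v^2/27 + 137*v/27 + 14/9
(5) = p^2 - 6*p - 7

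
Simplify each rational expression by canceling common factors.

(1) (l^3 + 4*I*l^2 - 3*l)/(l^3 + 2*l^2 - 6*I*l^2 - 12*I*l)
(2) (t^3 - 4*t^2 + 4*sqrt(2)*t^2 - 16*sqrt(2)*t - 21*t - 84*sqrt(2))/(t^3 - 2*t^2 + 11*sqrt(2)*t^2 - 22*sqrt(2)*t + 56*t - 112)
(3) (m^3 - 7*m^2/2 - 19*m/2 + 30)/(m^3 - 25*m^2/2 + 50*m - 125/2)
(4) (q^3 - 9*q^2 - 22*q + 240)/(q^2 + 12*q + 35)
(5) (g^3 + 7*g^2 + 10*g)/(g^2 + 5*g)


(1) = (l^2 + 4*I*l - 3)/(l^2 + l*(2 - 6*I) - 12*I)
(2) = (t^2 - 4*t - 21)/(t^2 + t*(-2 + 7*sqrt(2)) - 14*sqrt(2))
(3) = (m^2 - m - 12)/(m^2 - 10*m + 25)
(4) = (q^2 - 14*q + 48)/(q + 7)
(5) = g + 2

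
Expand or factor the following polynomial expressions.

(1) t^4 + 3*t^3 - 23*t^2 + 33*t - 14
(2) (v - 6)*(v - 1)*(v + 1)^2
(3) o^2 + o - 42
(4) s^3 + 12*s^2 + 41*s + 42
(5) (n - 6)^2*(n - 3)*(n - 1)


(1) = (t - 2)*(t - 1)^2*(t + 7)
(2) = v^4 - 5*v^3 - 7*v^2 + 5*v + 6
(3) = (o - 6)*(o + 7)
(4) = (s + 2)*(s + 3)*(s + 7)
(5) = n^4 - 16*n^3 + 87*n^2 - 180*n + 108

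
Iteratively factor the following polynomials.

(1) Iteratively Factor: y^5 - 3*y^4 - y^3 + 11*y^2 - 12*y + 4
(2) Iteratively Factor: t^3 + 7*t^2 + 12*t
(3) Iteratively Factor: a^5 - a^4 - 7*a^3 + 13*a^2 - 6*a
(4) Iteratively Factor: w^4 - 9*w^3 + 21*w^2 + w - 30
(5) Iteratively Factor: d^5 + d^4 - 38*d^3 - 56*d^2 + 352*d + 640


(1) = (y - 1)*(y^4 - 2*y^3 - 3*y^2 + 8*y - 4) = (y - 1)^2*(y^3 - y^2 - 4*y + 4) = (y - 1)^2*(y + 2)*(y^2 - 3*y + 2) = (y - 1)^3*(y + 2)*(y - 2)
(2) = (t + 4)*(t^2 + 3*t) = (t + 3)*(t + 4)*(t)
(3) = (a - 2)*(a^4 + a^3 - 5*a^2 + 3*a) = (a - 2)*(a - 1)*(a^3 + 2*a^2 - 3*a) = (a - 2)*(a - 1)^2*(a^2 + 3*a) = (a - 2)*(a - 1)^2*(a + 3)*(a)
(4) = (w - 5)*(w^3 - 4*w^2 + w + 6) = (w - 5)*(w - 2)*(w^2 - 2*w - 3) = (w - 5)*(w - 3)*(w - 2)*(w + 1)
(5) = (d + 2)*(d^4 - d^3 - 36*d^2 + 16*d + 320) = (d - 5)*(d + 2)*(d^3 + 4*d^2 - 16*d - 64) = (d - 5)*(d + 2)*(d + 4)*(d^2 - 16) = (d - 5)*(d - 4)*(d + 2)*(d + 4)*(d + 4)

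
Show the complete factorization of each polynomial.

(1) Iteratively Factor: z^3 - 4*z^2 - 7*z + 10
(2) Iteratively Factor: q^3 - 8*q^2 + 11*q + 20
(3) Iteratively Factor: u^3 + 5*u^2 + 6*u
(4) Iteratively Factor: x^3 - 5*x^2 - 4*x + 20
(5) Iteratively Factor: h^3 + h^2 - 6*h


(1) = (z - 5)*(z^2 + z - 2) = (z - 5)*(z + 2)*(z - 1)
(2) = (q - 5)*(q^2 - 3*q - 4) = (q - 5)*(q - 4)*(q + 1)
(3) = (u)*(u^2 + 5*u + 6) = u*(u + 2)*(u + 3)
(4) = (x - 2)*(x^2 - 3*x - 10) = (x - 5)*(x - 2)*(x + 2)
(5) = (h + 3)*(h^2 - 2*h) = h*(h + 3)*(h - 2)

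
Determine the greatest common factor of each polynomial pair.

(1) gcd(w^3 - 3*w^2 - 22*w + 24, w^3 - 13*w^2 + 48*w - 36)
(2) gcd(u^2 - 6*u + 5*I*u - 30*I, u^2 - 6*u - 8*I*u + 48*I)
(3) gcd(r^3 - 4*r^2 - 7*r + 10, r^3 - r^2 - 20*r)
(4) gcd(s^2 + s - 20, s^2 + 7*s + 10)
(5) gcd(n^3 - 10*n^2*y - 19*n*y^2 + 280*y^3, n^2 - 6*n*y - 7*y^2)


(1) = gcd((w - 6)*(w - 1)*(w + 4), (w - 6)^2*(w - 1)) = w^2 - 7*w + 6
(2) = u - 6
(3) = gcd((r - 5)*(r - 1)*(r + 2), r*(r - 5)*(r + 4)) = r - 5
(4) = s + 5
(5) = gcd((n - 8*y)*(n - 7*y)*(n + 5*y), (n - 7*y)*(n + y)) = -n + 7*y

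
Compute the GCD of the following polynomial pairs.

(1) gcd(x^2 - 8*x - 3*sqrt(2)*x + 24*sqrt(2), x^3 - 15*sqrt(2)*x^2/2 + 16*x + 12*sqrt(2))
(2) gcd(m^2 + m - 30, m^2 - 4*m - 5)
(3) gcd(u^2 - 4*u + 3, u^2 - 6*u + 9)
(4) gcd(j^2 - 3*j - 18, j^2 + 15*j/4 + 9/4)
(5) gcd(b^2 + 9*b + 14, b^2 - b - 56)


(1) = 1
(2) = gcd((m - 5)*(m + 6), (m - 5)*(m + 1)) = m - 5
(3) = u - 3
(4) = j + 3
(5) = gcd((b + 2)*(b + 7), (b - 8)*(b + 7)) = b + 7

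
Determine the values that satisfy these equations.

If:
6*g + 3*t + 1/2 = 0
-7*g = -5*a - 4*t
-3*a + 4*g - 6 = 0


Then:
a = -278/75
g = -32/25
t = 359/150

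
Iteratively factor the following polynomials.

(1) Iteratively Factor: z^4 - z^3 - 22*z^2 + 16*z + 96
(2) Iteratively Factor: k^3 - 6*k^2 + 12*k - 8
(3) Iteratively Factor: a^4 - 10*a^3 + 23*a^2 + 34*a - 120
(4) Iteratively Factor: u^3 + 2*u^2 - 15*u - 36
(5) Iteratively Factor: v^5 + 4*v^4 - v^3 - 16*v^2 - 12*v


(1) = (z + 4)*(z^3 - 5*z^2 - 2*z + 24) = (z - 3)*(z + 4)*(z^2 - 2*z - 8) = (z - 3)*(z + 2)*(z + 4)*(z - 4)
(2) = (k - 2)*(k^2 - 4*k + 4) = (k - 2)^2*(k - 2)
(3) = (a - 4)*(a^3 - 6*a^2 - a + 30) = (a - 5)*(a - 4)*(a^2 - a - 6) = (a - 5)*(a - 4)*(a - 3)*(a + 2)
(4) = (u + 3)*(u^2 - u - 12) = (u + 3)^2*(u - 4)
(5) = (v + 1)*(v^4 + 3*v^3 - 4*v^2 - 12*v) = (v + 1)*(v + 2)*(v^3 + v^2 - 6*v) = (v + 1)*(v + 2)*(v + 3)*(v^2 - 2*v) = v*(v + 1)*(v + 2)*(v + 3)*(v - 2)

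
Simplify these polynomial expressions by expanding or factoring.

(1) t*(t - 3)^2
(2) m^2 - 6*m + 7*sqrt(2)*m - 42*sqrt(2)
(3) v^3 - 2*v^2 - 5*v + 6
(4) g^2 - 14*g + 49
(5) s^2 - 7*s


(1) = t^3 - 6*t^2 + 9*t
(2) = (m - 6)*(m + 7*sqrt(2))
(3) = (v - 3)*(v - 1)*(v + 2)
(4) = (g - 7)^2
(5) = s*(s - 7)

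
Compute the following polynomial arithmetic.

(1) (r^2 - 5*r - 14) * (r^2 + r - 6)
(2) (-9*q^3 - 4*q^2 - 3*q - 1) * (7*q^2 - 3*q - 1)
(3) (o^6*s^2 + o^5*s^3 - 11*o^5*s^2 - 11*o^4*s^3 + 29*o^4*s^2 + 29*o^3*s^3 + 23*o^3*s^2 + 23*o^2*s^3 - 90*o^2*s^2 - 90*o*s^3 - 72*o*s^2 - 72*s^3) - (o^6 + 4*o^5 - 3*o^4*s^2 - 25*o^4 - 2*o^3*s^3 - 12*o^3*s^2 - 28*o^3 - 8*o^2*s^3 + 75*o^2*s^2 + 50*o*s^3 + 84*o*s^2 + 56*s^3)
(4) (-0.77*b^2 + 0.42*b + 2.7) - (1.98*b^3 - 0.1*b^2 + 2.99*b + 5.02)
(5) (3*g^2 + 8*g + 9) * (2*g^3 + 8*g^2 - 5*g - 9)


(1) = r^4 - 4*r^3 - 25*r^2 + 16*r + 84
(2) = -63*q^5 - q^4 + 6*q^2 + 6*q + 1
(3) = o^6*s^2 - o^6 + o^5*s^3 - 11*o^5*s^2 - 4*o^5 - 11*o^4*s^3 + 32*o^4*s^2 + 25*o^4 + 31*o^3*s^3 + 35*o^3*s^2 + 28*o^3 + 31*o^2*s^3 - 165*o^2*s^2 - 140*o*s^3 - 156*o*s^2 - 128*s^3
(4) = -1.98*b^3 - 0.67*b^2 - 2.57*b - 2.32
(5) = 6*g^5 + 40*g^4 + 67*g^3 + 5*g^2 - 117*g - 81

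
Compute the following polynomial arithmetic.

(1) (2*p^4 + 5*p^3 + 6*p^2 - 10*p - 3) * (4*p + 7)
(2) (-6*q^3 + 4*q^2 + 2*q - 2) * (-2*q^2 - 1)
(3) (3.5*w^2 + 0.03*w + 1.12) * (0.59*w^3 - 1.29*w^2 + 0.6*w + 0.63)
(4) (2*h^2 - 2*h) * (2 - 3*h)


(1) = 8*p^5 + 34*p^4 + 59*p^3 + 2*p^2 - 82*p - 21
(2) = 12*q^5 - 8*q^4 + 2*q^3 - 2*q + 2
(3) = 2.065*w^5 - 4.4973*w^4 + 2.7221*w^3 + 0.7782*w^2 + 0.6909*w + 0.7056
(4) = -6*h^3 + 10*h^2 - 4*h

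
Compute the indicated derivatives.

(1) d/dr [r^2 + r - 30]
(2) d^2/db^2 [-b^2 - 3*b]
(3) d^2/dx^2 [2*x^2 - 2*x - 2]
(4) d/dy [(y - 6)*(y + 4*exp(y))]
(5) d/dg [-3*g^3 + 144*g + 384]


(1) = 2*r + 1
(2) = -2
(3) = 4
(4) = y + (y - 6)*(4*exp(y) + 1) + 4*exp(y)
(5) = 144 - 9*g^2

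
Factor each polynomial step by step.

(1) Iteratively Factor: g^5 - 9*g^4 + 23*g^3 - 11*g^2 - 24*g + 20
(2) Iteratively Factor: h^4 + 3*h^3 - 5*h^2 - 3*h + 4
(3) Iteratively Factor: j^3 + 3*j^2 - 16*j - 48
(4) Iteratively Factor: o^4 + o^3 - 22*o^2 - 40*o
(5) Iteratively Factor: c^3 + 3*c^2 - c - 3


(1) = (g + 1)*(g^4 - 10*g^3 + 33*g^2 - 44*g + 20) = (g - 2)*(g + 1)*(g^3 - 8*g^2 + 17*g - 10) = (g - 2)^2*(g + 1)*(g^2 - 6*g + 5) = (g - 2)^2*(g - 1)*(g + 1)*(g - 5)
(2) = (h - 1)*(h^3 + 4*h^2 - h - 4) = (h - 1)^2*(h^2 + 5*h + 4) = (h - 1)^2*(h + 4)*(h + 1)
(3) = (j + 3)*(j^2 - 16) = (j + 3)*(j + 4)*(j - 4)
(4) = (o - 5)*(o^3 + 6*o^2 + 8*o) = (o - 5)*(o + 2)*(o^2 + 4*o) = (o - 5)*(o + 2)*(o + 4)*(o)
(5) = (c + 3)*(c^2 - 1) = (c + 1)*(c + 3)*(c - 1)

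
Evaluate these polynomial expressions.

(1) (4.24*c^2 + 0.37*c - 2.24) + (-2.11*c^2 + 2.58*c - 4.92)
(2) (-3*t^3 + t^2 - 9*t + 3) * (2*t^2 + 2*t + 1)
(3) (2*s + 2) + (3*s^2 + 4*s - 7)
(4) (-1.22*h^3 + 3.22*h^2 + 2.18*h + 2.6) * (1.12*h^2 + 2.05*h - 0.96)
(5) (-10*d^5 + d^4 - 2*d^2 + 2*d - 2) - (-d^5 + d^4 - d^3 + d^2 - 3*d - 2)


(1) = 2.13*c^2 + 2.95*c - 7.16
(2) = -6*t^5 - 4*t^4 - 19*t^3 - 11*t^2 - 3*t + 3
(3) = 3*s^2 + 6*s - 5
(4) = -1.3664*h^5 + 1.1054*h^4 + 10.2138*h^3 + 4.2898*h^2 + 3.2372*h - 2.496
(5) = -9*d^5 + d^3 - 3*d^2 + 5*d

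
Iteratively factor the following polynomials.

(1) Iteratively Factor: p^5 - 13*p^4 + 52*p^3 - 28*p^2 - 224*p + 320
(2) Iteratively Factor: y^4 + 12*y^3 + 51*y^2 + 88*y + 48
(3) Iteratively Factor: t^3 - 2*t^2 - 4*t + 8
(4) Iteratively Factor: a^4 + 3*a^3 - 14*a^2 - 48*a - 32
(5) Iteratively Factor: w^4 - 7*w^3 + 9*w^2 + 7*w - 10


(1) = (p - 2)*(p^4 - 11*p^3 + 30*p^2 + 32*p - 160) = (p - 4)*(p - 2)*(p^3 - 7*p^2 + 2*p + 40) = (p - 5)*(p - 4)*(p - 2)*(p^2 - 2*p - 8) = (p - 5)*(p - 4)^2*(p - 2)*(p + 2)
(2) = (y + 3)*(y^3 + 9*y^2 + 24*y + 16) = (y + 3)*(y + 4)*(y^2 + 5*y + 4) = (y + 3)*(y + 4)^2*(y + 1)
(3) = (t - 2)*(t^2 - 4) = (t - 2)*(t + 2)*(t - 2)
(4) = (a + 4)*(a^3 - a^2 - 10*a - 8) = (a + 1)*(a + 4)*(a^2 - 2*a - 8) = (a - 4)*(a + 1)*(a + 4)*(a + 2)
(5) = (w - 1)*(w^3 - 6*w^2 + 3*w + 10) = (w - 2)*(w - 1)*(w^2 - 4*w - 5) = (w - 5)*(w - 2)*(w - 1)*(w + 1)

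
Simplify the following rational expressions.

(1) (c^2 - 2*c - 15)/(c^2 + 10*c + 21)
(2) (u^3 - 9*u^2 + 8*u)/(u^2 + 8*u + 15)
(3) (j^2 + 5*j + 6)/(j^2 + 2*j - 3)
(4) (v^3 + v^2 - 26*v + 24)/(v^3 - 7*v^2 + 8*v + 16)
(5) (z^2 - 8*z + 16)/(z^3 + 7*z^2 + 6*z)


(1) = (c - 5)/(c + 7)
(2) = (u^3 - 9*u^2 + 8*u)/(u^2 + 8*u + 15)
(3) = (j + 2)/(j - 1)
(4) = (v^2 + 5*v - 6)/(v^2 - 3*v - 4)
(5) = (z^2 - 8*z + 16)/(z^3 + 7*z^2 + 6*z)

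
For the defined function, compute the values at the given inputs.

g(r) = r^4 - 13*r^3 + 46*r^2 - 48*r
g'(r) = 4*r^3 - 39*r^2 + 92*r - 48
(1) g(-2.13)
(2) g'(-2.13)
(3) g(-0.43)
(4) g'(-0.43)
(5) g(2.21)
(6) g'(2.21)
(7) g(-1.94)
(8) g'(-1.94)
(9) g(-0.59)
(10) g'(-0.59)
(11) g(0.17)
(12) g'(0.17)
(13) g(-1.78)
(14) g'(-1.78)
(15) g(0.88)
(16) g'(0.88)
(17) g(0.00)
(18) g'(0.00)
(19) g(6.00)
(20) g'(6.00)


(1) = 457.15
(2) = -459.55
(3) = 30.21
(4) = -95.09
(5) = 2.12
(6) = 8.02
(7) = 375.33
(8) = -402.47
(9) = 47.12
(10) = -116.68
(11) = -6.89
(12) = -33.47
(13) = 314.54
(14) = -357.89
(15) = -14.88
(16) = 5.48
(17) = 0.00
(18) = -48.00
(19) = -144.00
(20) = -36.00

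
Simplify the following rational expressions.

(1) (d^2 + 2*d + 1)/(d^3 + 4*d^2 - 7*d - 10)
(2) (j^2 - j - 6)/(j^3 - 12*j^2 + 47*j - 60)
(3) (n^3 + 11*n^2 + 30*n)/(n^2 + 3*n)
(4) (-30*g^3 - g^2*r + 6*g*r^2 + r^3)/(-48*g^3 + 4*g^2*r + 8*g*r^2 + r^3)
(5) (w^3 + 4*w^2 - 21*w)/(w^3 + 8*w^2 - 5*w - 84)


(1) = (d + 1)/(d^2 + 3*d - 10)
(2) = (j + 2)/(j^2 - 9*j + 20)
(3) = (n^2 + 11*n + 30)/(n + 3)
(4) = (15*g^2 + 8*g*r + r^2)/(24*g^2 + 10*g*r + r^2)
(5) = w/(w + 4)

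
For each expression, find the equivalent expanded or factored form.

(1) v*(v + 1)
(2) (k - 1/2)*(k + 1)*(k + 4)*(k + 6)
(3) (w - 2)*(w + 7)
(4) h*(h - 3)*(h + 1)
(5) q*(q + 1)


(1) = v^2 + v
(2) = k^4 + 21*k^3/2 + 57*k^2/2 + 7*k - 12
(3) = w^2 + 5*w - 14
(4) = h^3 - 2*h^2 - 3*h
(5) = q^2 + q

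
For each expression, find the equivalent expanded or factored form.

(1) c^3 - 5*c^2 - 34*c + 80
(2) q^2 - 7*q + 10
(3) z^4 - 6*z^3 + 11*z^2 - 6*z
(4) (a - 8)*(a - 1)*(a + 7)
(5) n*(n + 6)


(1) = (c - 8)*(c - 2)*(c + 5)
(2) = (q - 5)*(q - 2)
(3) = z*(z - 3)*(z - 2)*(z - 1)
(4) = a^3 - 2*a^2 - 55*a + 56
(5) = n^2 + 6*n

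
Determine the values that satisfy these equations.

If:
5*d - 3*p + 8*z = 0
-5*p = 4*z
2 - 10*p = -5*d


Then:
d = -26/15
p = -2/3
z = 5/6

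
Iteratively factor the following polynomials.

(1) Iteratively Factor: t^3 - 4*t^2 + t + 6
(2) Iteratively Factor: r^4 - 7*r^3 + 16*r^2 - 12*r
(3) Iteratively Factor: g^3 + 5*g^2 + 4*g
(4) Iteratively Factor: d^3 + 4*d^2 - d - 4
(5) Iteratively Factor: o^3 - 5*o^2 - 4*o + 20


(1) = (t + 1)*(t^2 - 5*t + 6) = (t - 2)*(t + 1)*(t - 3)
(2) = (r - 2)*(r^3 - 5*r^2 + 6*r) = (r - 2)^2*(r^2 - 3*r) = r*(r - 2)^2*(r - 3)
(3) = (g)*(g^2 + 5*g + 4) = g*(g + 1)*(g + 4)
(4) = (d - 1)*(d^2 + 5*d + 4) = (d - 1)*(d + 4)*(d + 1)
(5) = (o - 5)*(o^2 - 4) = (o - 5)*(o + 2)*(o - 2)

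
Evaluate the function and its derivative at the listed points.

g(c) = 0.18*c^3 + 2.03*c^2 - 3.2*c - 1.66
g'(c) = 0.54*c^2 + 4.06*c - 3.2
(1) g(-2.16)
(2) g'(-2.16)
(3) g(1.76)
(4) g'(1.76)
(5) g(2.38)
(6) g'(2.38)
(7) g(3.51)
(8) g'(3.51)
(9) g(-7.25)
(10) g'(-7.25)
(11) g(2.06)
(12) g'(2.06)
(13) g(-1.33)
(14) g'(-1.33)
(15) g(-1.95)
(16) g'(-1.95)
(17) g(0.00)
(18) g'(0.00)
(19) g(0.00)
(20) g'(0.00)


(1) = 12.91
(2) = -9.45
(3) = -0.02
(4) = 5.62
(5) = 4.65
(6) = 9.52
(7) = 19.90
(8) = 17.70
(9) = 59.65
(10) = -4.25
(11) = 1.94
(12) = 7.46
(13) = 5.76
(14) = -7.64
(15) = 10.96
(16) = -9.06
(17) = -1.66
(18) = -3.20
(19) = -1.66
(20) = -3.20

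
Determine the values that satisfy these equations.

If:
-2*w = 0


Then:
w = 0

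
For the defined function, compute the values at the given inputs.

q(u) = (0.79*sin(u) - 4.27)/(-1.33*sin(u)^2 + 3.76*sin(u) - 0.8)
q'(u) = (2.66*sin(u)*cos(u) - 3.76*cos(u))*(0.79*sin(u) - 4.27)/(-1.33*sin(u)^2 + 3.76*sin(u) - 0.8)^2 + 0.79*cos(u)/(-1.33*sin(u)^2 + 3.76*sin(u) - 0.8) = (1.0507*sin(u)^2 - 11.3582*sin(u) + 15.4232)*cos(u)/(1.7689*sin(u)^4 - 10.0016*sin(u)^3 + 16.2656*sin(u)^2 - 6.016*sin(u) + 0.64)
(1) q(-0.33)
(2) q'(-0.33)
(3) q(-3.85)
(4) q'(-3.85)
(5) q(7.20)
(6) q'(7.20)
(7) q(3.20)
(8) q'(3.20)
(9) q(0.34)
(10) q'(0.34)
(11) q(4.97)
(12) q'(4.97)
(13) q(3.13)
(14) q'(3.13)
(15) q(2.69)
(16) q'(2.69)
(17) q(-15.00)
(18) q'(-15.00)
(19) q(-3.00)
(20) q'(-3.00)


(1) = 2.10
(2) = 3.90
(3) = -3.47
(4) = -5.49
(5) = -2.71
(6) = 2.37
(7) = 4.21
(8) = -15.32
(9) = -13.09
(10) = 118.33
(11) = 0.89
(12) = 0.22
(13) = 5.63
(14) = -26.71
(15) = -6.68
(16) = -27.80
(17) = 1.26
(18) = -1.22
(19) = 3.23
(20) = -9.16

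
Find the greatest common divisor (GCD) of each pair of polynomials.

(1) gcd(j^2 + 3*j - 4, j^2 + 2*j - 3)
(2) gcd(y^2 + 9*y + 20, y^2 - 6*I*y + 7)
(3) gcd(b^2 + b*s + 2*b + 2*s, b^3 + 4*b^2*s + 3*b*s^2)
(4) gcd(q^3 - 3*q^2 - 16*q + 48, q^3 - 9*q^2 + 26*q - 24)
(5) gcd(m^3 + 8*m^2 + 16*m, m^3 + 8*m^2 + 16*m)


(1) = gcd((j - 1)*(j + 4), (j - 1)*(j + 3)) = j - 1
(2) = 1
(3) = gcd((b + 2)*(b + s), b*(b + s)*(b + 3*s)) = b + s
(4) = q^2 - 7*q + 12
(5) = m^3 + 8*m^2 + 16*m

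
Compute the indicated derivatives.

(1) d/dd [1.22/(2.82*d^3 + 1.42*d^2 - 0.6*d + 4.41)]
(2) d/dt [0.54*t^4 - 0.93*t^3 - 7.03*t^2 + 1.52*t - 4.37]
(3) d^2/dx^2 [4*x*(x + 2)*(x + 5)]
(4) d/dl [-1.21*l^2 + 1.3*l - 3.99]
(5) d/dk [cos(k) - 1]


(1) = (-10.3212*d^2 - 3.4648*d + 0.732)/(2.82*d^3 + 1.42*d^2 - 0.6*d + 4.41)^2
(2) = 2.16*t^3 - 2.79*t^2 - 14.06*t + 1.52
(3) = 24*x + 56
(4) = 1.3 - 2.42*l
(5) = -sin(k)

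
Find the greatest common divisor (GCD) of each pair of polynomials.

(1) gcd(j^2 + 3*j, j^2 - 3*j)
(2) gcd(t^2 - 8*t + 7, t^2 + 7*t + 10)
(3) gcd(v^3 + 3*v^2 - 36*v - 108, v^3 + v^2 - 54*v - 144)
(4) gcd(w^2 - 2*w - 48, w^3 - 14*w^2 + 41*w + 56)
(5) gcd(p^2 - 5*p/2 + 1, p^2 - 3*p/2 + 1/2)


(1) = gcd(j*(j + 3), j*(j - 3)) = j
(2) = 1
(3) = v^2 + 9*v + 18
(4) = gcd((w - 8)*(w + 6), (w - 8)*(w - 7)*(w + 1)) = w - 8
(5) = p - 1/2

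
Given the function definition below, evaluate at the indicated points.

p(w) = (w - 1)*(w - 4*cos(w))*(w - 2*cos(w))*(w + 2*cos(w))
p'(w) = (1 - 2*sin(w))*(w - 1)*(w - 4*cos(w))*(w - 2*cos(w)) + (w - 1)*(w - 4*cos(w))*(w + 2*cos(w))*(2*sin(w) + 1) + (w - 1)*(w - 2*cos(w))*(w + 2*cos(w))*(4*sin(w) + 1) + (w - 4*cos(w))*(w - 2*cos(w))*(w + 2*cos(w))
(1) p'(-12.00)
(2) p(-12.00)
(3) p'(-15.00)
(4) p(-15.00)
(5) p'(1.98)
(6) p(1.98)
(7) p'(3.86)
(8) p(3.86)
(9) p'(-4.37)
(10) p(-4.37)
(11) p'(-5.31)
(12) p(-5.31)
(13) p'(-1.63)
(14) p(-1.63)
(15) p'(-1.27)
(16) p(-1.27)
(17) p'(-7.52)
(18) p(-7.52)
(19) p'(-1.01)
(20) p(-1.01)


(1) = -12016.72
(2) = 28213.45
(3) = -1943.70
(4) = 42618.69
(5) = 30.42
(6) = 11.51
(7) = 257.43
(8) = 248.26
(9) = -717.04
(10) = 303.10
(11) = -1264.56
(12) = 1284.76
(13) = 6.91
(14) = 9.68
(15) = -21.79
(16) = 7.03
(17) = -484.91
(18) = 4222.63
(19) = -35.65
(20) = -0.70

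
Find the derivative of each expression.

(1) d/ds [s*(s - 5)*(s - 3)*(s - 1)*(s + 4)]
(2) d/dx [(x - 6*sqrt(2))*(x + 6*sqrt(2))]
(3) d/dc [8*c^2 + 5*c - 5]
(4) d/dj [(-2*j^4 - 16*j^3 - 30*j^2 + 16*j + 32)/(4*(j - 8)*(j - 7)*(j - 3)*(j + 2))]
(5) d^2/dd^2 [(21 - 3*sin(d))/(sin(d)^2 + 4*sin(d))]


(1) = 5*s^4 - 20*s^3 - 39*s^2 + 154*s - 60
(2) = 2*x
(3) = 16*c + 5
(4) = (12*j^6 - 50*j^5 - 443*j^4 + 496*j^3 + 3901*j^2 + 4000*j - 1616)/(j^8 - 32*j^7 + 386*j^6 - 2012*j^5 + 2465*j^4 + 15172*j^3 - 42524*j^2 - 22848*j + 112896)
(5) = 3*(9*(1 - cos(2*d))^2*sin(d)/4 + 197*sin(d)/2 + 24*sin(3*d) - sin(5*d)/2 + 51*cos(2*d) - 4*cos(4*d) + 177)/((sin(d) + 4)^3*sin(d)^3)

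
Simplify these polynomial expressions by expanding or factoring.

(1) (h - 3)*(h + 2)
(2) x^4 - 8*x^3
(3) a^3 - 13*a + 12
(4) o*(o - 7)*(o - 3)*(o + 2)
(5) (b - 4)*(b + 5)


(1) = h^2 - h - 6
(2) = x^3*(x - 8)
(3) = (a - 3)*(a - 1)*(a + 4)
(4) = o^4 - 8*o^3 + o^2 + 42*o
(5) = b^2 + b - 20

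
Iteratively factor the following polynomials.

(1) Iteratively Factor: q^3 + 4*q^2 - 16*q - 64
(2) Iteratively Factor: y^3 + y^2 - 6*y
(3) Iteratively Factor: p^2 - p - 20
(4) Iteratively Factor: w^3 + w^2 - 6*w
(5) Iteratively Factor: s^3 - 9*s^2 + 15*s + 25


(1) = (q + 4)*(q^2 - 16) = (q - 4)*(q + 4)*(q + 4)
(2) = (y + 3)*(y^2 - 2*y) = (y - 2)*(y + 3)*(y)
(3) = (p + 4)*(p - 5)
(4) = (w - 2)*(w^2 + 3*w) = w*(w - 2)*(w + 3)
(5) = (s + 1)*(s^2 - 10*s + 25) = (s - 5)*(s + 1)*(s - 5)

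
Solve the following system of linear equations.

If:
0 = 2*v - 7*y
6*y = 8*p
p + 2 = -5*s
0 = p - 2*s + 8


Then:
p = -44/7
s = 6/7
v = -88/3
y = -176/21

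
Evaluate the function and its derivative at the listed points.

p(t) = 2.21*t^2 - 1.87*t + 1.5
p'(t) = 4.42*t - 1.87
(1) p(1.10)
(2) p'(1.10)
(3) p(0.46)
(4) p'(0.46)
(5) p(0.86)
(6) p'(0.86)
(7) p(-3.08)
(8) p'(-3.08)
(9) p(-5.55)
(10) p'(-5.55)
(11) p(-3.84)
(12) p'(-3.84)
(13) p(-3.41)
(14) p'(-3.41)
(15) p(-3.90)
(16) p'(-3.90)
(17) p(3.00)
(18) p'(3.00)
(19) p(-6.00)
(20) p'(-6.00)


(1) = 2.12
(2) = 2.99
(3) = 1.11
(4) = 0.16
(5) = 1.53
(6) = 1.93
(7) = 28.22
(8) = -15.48
(9) = 79.95
(10) = -26.40
(11) = 41.27
(12) = -18.84
(13) = 33.57
(14) = -16.94
(15) = 42.41
(16) = -19.11
(17) = 15.78
(18) = 11.39
(19) = 92.28
(20) = -28.39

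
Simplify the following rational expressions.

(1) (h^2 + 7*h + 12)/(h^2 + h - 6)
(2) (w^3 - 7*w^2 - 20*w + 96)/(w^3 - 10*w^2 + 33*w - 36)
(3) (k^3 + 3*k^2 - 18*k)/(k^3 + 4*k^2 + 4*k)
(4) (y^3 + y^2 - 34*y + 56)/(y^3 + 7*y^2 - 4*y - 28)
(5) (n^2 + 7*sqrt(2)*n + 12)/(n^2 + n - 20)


(1) = (h + 4)/(h - 2)
(2) = (w^2 - 4*w - 32)/(w^2 - 7*w + 12)
(3) = (k^2 + 3*k - 18)/(k^2 + 4*k + 4)
(4) = (y - 4)/(y + 2)
(5) = (n^2 + 7*sqrt(2)*n + 12)/(n^2 + n - 20)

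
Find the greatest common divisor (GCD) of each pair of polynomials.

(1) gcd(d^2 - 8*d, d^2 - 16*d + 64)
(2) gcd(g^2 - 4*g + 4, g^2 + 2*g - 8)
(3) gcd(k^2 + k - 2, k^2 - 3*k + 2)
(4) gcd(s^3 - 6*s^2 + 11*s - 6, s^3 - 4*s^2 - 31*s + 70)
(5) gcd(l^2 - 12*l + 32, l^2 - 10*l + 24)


(1) = gcd(d*(d - 8), (d - 8)^2) = d - 8
(2) = gcd((g - 2)^2, (g - 2)*(g + 4)) = g - 2
(3) = gcd((k - 1)*(k + 2), (k - 2)*(k - 1)) = k - 1
(4) = gcd((s - 3)*(s - 2)*(s - 1), (s - 7)*(s - 2)*(s + 5)) = s - 2
(5) = gcd((l - 8)*(l - 4), (l - 6)*(l - 4)) = l - 4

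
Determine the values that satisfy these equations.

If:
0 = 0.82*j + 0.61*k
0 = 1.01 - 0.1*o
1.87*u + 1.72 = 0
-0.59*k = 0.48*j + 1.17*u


Then:
j = -3.44
k = 4.62
o = 10.10
u = -0.92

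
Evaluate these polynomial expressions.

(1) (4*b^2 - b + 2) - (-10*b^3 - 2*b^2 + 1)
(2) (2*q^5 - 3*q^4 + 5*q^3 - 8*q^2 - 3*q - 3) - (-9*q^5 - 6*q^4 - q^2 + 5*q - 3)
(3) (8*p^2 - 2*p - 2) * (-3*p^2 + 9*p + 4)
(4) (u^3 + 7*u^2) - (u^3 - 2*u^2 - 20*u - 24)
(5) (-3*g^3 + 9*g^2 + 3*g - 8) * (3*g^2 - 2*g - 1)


(1) = 10*b^3 + 6*b^2 - b + 1
(2) = 11*q^5 + 3*q^4 + 5*q^3 - 7*q^2 - 8*q
(3) = -24*p^4 + 78*p^3 + 20*p^2 - 26*p - 8
(4) = 9*u^2 + 20*u + 24
(5) = -9*g^5 + 33*g^4 - 6*g^3 - 39*g^2 + 13*g + 8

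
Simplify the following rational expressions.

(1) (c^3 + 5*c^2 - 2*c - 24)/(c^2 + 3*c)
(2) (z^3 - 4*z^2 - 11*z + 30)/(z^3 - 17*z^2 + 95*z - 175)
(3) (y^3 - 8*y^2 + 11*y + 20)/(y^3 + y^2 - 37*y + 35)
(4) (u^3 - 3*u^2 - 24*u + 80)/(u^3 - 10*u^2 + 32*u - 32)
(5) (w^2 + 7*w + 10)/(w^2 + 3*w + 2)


(1) = (c^2 + 2*c - 8)/c
(2) = (z^2 + z - 6)/(z^2 - 12*z + 35)
(3) = (y^2 - 3*y - 4)/(y^2 + 6*y - 7)
(4) = (u + 5)/(u - 2)
(5) = (w + 5)/(w + 1)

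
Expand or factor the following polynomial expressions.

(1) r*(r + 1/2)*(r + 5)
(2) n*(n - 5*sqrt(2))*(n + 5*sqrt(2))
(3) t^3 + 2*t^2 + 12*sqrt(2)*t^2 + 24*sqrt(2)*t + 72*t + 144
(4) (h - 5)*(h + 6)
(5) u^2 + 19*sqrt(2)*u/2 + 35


(1) = r^3 + 11*r^2/2 + 5*r/2
(2) = n^3 - 50*n
(3) = (t + 2)*(t + 6*sqrt(2))^2
(4) = h^2 + h - 30
(5) = (u + 5*sqrt(2)/2)*(u + 7*sqrt(2))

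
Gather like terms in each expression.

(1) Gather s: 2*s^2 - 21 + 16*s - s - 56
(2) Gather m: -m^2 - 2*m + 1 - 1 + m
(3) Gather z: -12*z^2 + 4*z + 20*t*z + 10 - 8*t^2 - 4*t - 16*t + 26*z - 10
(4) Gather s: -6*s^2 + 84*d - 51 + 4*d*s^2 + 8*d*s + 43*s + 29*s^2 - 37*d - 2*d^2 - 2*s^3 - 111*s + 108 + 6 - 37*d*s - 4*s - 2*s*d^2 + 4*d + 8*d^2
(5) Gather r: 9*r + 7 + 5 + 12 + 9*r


(1) = 2*s^2 + 15*s - 77
(2) = -m^2 - m
(3) = -8*t^2 - 20*t - 12*z^2 + z*(20*t + 30)
(4) = 6*d^2 + 51*d - 2*s^3 + s^2*(4*d + 23) + s*(-2*d^2 - 29*d - 72) + 63
(5) = 18*r + 24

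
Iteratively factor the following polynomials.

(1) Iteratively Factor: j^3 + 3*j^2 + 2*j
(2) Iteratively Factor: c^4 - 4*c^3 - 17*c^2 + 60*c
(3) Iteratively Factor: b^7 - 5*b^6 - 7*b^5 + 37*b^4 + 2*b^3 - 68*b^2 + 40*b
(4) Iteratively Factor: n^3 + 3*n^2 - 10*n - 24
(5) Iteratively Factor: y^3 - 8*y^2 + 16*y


(1) = (j)*(j^2 + 3*j + 2) = j*(j + 1)*(j + 2)
(2) = (c + 4)*(c^3 - 8*c^2 + 15*c) = (c - 3)*(c + 4)*(c^2 - 5*c) = (c - 5)*(c - 3)*(c + 4)*(c)
(3) = (b)*(b^6 - 5*b^5 - 7*b^4 + 37*b^3 + 2*b^2 - 68*b + 40) = b*(b - 1)*(b^5 - 4*b^4 - 11*b^3 + 26*b^2 + 28*b - 40) = b*(b - 5)*(b - 1)*(b^4 + b^3 - 6*b^2 - 4*b + 8) = b*(b - 5)*(b - 1)*(b + 2)*(b^3 - b^2 - 4*b + 4) = b*(b - 5)*(b - 1)*(b + 2)^2*(b^2 - 3*b + 2) = b*(b - 5)*(b - 2)*(b - 1)*(b + 2)^2*(b - 1)
(4) = (n + 4)*(n^2 - n - 6) = (n - 3)*(n + 4)*(n + 2)
(5) = (y - 4)*(y^2 - 4*y) = (y - 4)^2*(y)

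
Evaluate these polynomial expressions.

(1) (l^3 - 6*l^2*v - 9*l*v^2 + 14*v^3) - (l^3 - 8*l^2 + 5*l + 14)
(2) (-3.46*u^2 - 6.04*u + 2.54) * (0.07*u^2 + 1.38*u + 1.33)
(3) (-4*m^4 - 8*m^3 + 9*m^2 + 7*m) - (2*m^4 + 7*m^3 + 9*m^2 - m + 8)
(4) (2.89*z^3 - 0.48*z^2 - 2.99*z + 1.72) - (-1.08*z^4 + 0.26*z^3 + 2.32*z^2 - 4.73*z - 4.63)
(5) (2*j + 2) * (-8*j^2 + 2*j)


(1) = -6*l^2*v + 8*l^2 - 9*l*v^2 - 5*l + 14*v^3 - 14
(2) = -0.2422*u^4 - 5.1976*u^3 - 12.7592*u^2 - 4.528*u + 3.3782
(3) = -6*m^4 - 15*m^3 + 8*m - 8
(4) = 1.08*z^4 + 2.63*z^3 - 2.8*z^2 + 1.74*z + 6.35
(5) = -16*j^3 - 12*j^2 + 4*j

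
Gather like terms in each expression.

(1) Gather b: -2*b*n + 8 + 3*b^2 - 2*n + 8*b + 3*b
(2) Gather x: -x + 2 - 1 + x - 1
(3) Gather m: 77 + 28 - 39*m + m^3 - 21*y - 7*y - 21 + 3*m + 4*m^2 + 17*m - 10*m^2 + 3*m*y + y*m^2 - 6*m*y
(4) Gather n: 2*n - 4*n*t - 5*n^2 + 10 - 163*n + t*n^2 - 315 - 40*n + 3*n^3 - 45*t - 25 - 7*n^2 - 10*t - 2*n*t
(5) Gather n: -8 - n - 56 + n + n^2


(1) = 3*b^2 + b*(11 - 2*n) - 2*n + 8
(2) = 0
(3) = m^3 + m^2*(y - 6) + m*(-3*y - 19) - 28*y + 84
(4) = 3*n^3 + n^2*(t - 12) + n*(-6*t - 201) - 55*t - 330
(5) = n^2 - 64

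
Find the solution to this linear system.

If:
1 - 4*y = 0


Then:
y = 1/4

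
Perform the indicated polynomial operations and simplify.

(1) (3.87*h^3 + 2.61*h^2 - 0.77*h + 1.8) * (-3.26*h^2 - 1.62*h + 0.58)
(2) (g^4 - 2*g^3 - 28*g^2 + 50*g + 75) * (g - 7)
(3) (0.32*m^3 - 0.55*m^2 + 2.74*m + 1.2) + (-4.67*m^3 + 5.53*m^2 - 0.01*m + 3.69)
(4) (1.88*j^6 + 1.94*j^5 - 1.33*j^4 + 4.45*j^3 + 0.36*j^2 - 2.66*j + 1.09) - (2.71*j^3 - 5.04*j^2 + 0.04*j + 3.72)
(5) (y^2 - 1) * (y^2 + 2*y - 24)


(1) = -12.6162*h^5 - 14.778*h^4 + 0.5266*h^3 - 3.1068*h^2 - 3.3626*h + 1.044
(2) = g^5 - 9*g^4 - 14*g^3 + 246*g^2 - 275*g - 525
(3) = -4.35*m^3 + 4.98*m^2 + 2.73*m + 4.89
(4) = 1.88*j^6 + 1.94*j^5 - 1.33*j^4 + 1.74*j^3 + 5.4*j^2 - 2.7*j - 2.63
(5) = y^4 + 2*y^3 - 25*y^2 - 2*y + 24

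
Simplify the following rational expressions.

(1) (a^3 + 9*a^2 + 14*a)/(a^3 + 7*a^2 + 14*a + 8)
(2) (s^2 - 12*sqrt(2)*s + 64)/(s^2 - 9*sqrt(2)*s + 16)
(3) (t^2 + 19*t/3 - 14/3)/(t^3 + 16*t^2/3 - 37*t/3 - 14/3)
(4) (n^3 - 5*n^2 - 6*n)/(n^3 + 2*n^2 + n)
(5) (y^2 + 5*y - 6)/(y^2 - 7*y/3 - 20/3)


(1) = (a^2 + 7*a)/(a^2 + 5*a + 4)
(2) = (s - 4*sqrt(2))/(s - sqrt(2))
(3) = (3*t - 2)/(3*t^2 - 5*t - 2)
(4) = (n - 6)/(n + 1)
(5) = (3*y^2 + 15*y - 18)/(3*y^2 - 7*y - 20)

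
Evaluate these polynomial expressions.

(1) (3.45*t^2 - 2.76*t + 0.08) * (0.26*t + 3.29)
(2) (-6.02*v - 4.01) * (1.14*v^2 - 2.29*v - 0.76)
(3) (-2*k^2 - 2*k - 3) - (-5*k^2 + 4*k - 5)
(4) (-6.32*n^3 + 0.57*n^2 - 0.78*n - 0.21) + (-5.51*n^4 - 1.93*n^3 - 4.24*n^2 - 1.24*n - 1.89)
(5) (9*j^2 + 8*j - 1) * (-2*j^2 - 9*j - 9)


(1) = 0.897*t^3 + 10.6329*t^2 - 9.0596*t + 0.2632
(2) = -6.8628*v^3 + 9.2144*v^2 + 13.7581*v + 3.0476
(3) = 3*k^2 - 6*k + 2
(4) = -5.51*n^4 - 8.25*n^3 - 3.67*n^2 - 2.02*n - 2.1
(5) = -18*j^4 - 97*j^3 - 151*j^2 - 63*j + 9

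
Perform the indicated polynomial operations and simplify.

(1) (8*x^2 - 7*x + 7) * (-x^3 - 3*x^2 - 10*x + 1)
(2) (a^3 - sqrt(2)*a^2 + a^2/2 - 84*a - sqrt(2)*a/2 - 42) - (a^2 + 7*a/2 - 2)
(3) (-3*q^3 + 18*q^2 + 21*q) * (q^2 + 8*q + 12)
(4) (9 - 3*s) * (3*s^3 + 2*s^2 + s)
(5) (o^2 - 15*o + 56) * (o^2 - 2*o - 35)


(1) = -8*x^5 - 17*x^4 - 66*x^3 + 57*x^2 - 77*x + 7
(2) = a^3 - sqrt(2)*a^2 - a^2/2 - 175*a/2 - sqrt(2)*a/2 - 40
(3) = -3*q^5 - 6*q^4 + 129*q^3 + 384*q^2 + 252*q
(4) = -9*s^4 + 21*s^3 + 15*s^2 + 9*s
(5) = o^4 - 17*o^3 + 51*o^2 + 413*o - 1960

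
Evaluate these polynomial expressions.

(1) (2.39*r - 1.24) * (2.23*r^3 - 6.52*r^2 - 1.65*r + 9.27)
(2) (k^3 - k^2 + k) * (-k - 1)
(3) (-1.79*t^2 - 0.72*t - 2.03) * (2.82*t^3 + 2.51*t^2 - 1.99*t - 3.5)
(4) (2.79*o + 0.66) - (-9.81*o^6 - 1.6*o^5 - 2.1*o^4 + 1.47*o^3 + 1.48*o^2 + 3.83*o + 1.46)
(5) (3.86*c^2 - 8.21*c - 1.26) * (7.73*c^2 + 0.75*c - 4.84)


(1) = 5.3297*r^4 - 18.348*r^3 + 4.1413*r^2 + 24.2013*r - 11.4948
(2) = -k^4 - k
(3) = -5.0478*t^5 - 6.5233*t^4 - 3.9697*t^3 + 2.6025*t^2 + 6.5597*t + 7.105
(4) = 9.81*o^6 + 1.6*o^5 + 2.1*o^4 - 1.47*o^3 - 1.48*o^2 - 1.04*o - 0.8
(5) = 29.8378*c^4 - 60.5683*c^3 - 34.5797*c^2 + 38.7914*c + 6.0984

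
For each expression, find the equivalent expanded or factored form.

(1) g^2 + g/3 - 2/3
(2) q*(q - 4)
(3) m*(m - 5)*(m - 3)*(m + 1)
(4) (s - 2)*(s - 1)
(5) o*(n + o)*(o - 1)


(1) = (g - 2/3)*(g + 1)
(2) = q^2 - 4*q
(3) = m^4 - 7*m^3 + 7*m^2 + 15*m
(4) = s^2 - 3*s + 2
(5) = n*o^2 - n*o + o^3 - o^2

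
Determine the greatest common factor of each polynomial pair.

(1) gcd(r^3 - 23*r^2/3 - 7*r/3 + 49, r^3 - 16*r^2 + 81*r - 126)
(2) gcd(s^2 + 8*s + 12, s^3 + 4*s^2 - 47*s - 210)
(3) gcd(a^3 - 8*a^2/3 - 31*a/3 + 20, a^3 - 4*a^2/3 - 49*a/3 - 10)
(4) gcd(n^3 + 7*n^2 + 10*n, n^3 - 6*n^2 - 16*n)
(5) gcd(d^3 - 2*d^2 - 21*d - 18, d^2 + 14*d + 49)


(1) = gcd((r - 7)*(r - 3)*(r + 7/3), (r - 7)*(r - 6)*(r - 3)) = r^2 - 10*r + 21
(2) = gcd((s + 2)*(s + 6), (s - 7)*(s + 5)*(s + 6)) = s + 6
(3) = gcd((a - 4)*(a - 5/3)*(a + 3), (a - 5)*(a + 2/3)*(a + 3)) = a + 3
(4) = gcd(n*(n + 2)*(n + 5), n*(n - 8)*(n + 2)) = n^2 + 2*n
(5) = 1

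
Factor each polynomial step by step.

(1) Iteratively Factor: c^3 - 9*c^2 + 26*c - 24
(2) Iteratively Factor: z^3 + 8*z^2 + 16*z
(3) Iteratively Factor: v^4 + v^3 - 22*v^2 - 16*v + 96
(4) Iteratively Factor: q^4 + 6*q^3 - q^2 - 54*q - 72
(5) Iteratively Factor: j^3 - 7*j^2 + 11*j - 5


(1) = (c - 3)*(c^2 - 6*c + 8) = (c - 3)*(c - 2)*(c - 4)
(2) = (z + 4)*(z^2 + 4*z) = (z + 4)^2*(z)
(3) = (v + 4)*(v^3 - 3*v^2 - 10*v + 24) = (v - 4)*(v + 4)*(v^2 + v - 6) = (v - 4)*(v + 3)*(v + 4)*(v - 2)
(4) = (q + 4)*(q^3 + 2*q^2 - 9*q - 18) = (q - 3)*(q + 4)*(q^2 + 5*q + 6) = (q - 3)*(q + 3)*(q + 4)*(q + 2)
(5) = (j - 1)*(j^2 - 6*j + 5) = (j - 1)^2*(j - 5)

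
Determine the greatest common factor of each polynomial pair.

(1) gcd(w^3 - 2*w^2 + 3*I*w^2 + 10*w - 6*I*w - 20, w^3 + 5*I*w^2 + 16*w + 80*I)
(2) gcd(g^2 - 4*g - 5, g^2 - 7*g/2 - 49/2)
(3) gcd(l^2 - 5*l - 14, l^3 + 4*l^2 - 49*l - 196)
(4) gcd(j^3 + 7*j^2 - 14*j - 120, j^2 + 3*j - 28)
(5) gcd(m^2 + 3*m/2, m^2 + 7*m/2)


(1) = gcd((w - 2)*(w - 2*I)*(w + 5*I), (w - 4*I)*(w + 4*I)*(w + 5*I)) = w + 5*I
(2) = gcd((g - 5)*(g + 1), (g - 7)*(g + 7/2)) = 1
(3) = l - 7
(4) = j - 4
(5) = gcd(m*(m + 3/2), m*(m + 7/2)) = m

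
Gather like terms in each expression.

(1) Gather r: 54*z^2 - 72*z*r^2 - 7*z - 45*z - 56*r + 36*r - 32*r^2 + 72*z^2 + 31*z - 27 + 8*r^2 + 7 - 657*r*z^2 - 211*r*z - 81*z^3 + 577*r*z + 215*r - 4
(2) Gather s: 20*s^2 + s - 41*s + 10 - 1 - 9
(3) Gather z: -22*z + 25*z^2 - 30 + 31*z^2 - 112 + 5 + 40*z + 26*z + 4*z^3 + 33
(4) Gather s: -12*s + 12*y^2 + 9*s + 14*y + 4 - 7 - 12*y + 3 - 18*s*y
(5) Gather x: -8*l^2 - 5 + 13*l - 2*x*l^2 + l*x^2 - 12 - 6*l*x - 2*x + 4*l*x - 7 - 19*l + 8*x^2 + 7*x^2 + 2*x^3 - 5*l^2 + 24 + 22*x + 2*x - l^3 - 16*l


(1) = r^2*(-72*z - 24) + r*(-657*z^2 + 366*z + 195) - 81*z^3 + 126*z^2 - 21*z - 24
(2) = 20*s^2 - 40*s
(3) = 4*z^3 + 56*z^2 + 44*z - 104
(4) = s*(-18*y - 3) + 12*y^2 + 2*y
(5) = -l^3 - 13*l^2 - 22*l + 2*x^3 + x^2*(l + 15) + x*(-2*l^2 - 2*l + 22)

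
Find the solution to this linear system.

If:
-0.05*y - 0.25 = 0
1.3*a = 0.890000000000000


Then:
a = 0.68
y = -5.00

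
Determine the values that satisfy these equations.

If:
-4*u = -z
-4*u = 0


Then:
u = 0
z = 0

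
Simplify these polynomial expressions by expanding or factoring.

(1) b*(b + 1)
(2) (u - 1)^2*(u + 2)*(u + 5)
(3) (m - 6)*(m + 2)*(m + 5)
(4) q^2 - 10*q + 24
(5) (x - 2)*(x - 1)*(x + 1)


(1) = b^2 + b
(2) = u^4 + 5*u^3 - 3*u^2 - 13*u + 10
(3) = m^3 + m^2 - 32*m - 60
(4) = (q - 6)*(q - 4)
(5) = x^3 - 2*x^2 - x + 2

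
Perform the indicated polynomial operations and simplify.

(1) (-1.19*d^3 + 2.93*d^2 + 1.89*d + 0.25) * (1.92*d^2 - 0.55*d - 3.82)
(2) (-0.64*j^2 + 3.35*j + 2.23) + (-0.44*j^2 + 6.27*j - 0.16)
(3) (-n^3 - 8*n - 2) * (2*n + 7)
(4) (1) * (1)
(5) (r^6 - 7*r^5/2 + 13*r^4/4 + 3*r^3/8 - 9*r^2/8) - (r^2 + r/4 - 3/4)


(1) = -2.2848*d^5 + 6.2801*d^4 + 6.5631*d^3 - 11.7521*d^2 - 7.3573*d - 0.955
(2) = -1.08*j^2 + 9.62*j + 2.07
(3) = -2*n^4 - 7*n^3 - 16*n^2 - 60*n - 14
(4) = 1
(5) = r^6 - 7*r^5/2 + 13*r^4/4 + 3*r^3/8 - 17*r^2/8 - r/4 + 3/4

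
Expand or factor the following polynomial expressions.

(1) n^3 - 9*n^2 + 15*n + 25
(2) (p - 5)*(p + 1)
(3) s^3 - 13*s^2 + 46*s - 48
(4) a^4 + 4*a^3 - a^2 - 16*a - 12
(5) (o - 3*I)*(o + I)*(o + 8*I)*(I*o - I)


(1) = (n - 5)^2*(n + 1)
(2) = p^2 - 4*p - 5
(3) = (s - 8)*(s - 3)*(s - 2)
(4) = (a - 2)*(a + 1)*(a + 2)*(a + 3)
(5) = I*o^4 - 6*o^3 - I*o^3 + 6*o^2 + 19*I*o^2 - 24*o - 19*I*o + 24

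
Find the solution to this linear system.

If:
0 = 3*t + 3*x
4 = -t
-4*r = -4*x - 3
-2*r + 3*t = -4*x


Then:
No Solution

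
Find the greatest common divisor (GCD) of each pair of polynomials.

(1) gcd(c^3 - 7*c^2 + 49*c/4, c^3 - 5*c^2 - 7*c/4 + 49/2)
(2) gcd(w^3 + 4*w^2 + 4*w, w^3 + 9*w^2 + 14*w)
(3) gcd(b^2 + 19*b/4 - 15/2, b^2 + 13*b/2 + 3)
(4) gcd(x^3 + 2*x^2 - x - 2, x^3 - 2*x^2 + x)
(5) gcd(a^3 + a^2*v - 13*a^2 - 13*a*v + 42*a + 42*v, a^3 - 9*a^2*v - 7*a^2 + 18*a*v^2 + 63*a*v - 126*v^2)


(1) = gcd(c*(c - 7/2)^2, (c - 7/2)^2*(c + 2)) = c^2 - 7*c + 49/4
(2) = w^2 + 2*w
(3) = b + 6
(4) = gcd((x - 1)*(x + 1)*(x + 2), x*(x - 1)^2) = x - 1
(5) = a - 7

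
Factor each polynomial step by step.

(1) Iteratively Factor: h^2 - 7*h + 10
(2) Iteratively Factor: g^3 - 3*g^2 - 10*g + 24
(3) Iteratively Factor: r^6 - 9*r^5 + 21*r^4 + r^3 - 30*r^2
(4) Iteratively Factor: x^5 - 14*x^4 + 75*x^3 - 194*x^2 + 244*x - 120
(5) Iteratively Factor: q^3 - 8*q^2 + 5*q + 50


(1) = (h - 5)*(h - 2)
(2) = (g - 2)*(g^2 - g - 12) = (g - 4)*(g - 2)*(g + 3)
(3) = (r)*(r^5 - 9*r^4 + 21*r^3 + r^2 - 30*r) = r*(r + 1)*(r^4 - 10*r^3 + 31*r^2 - 30*r) = r^2*(r + 1)*(r^3 - 10*r^2 + 31*r - 30) = r^2*(r - 2)*(r + 1)*(r^2 - 8*r + 15) = r^2*(r - 3)*(r - 2)*(r + 1)*(r - 5)
(4) = (x - 2)*(x^4 - 12*x^3 + 51*x^2 - 92*x + 60) = (x - 2)^2*(x^3 - 10*x^2 + 31*x - 30) = (x - 2)^3*(x^2 - 8*x + 15) = (x - 5)*(x - 2)^3*(x - 3)
(5) = (q - 5)*(q^2 - 3*q - 10) = (q - 5)^2*(q + 2)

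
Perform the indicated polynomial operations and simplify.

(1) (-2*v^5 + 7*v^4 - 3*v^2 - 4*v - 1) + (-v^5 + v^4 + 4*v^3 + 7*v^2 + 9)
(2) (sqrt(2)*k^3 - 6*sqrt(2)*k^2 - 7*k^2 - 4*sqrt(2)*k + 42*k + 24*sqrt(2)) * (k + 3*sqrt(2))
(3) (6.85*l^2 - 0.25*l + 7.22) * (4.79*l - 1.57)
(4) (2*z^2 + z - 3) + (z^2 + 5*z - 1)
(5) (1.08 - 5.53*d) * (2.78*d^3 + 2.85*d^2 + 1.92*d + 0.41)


(1) = -3*v^5 + 8*v^4 + 4*v^3 + 4*v^2 - 4*v + 8
(2) = sqrt(2)*k^4 - 6*sqrt(2)*k^3 - k^3 - 25*sqrt(2)*k^2 + 6*k^2 - 24*k + 150*sqrt(2)*k + 144
(3) = 32.8115*l^3 - 11.952*l^2 + 34.9763*l - 11.3354
(4) = 3*z^2 + 6*z - 4
(5) = -15.3734*d^4 - 12.7581*d^3 - 7.5396*d^2 - 0.1937*d + 0.4428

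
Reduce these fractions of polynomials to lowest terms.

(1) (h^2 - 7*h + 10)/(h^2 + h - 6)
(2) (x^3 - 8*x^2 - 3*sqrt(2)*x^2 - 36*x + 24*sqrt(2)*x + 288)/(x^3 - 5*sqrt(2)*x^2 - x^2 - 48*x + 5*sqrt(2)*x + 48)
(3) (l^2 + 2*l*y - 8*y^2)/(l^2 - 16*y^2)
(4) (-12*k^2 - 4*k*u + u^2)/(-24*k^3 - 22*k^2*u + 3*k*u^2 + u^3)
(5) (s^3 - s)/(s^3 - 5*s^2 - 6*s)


(1) = (h - 5)/(h + 3)
(2) = (x^2 + x*(-6*sqrt(2) - 8) + 48*sqrt(2))/(x^2 + x*(-8*sqrt(2) - 1) + 8*sqrt(2))
(3) = (-l + 2*y)/(-l + 4*y)
(4) = (-12*k^2 - 4*k*u + u^2)/(-24*k^3 - 22*k^2*u + 3*k*u^2 + u^3)
(5) = (s - 1)/(s - 6)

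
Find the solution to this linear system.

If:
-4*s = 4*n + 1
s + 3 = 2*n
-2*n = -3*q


Then:
n = 11/12
q = 11/18
s = -7/6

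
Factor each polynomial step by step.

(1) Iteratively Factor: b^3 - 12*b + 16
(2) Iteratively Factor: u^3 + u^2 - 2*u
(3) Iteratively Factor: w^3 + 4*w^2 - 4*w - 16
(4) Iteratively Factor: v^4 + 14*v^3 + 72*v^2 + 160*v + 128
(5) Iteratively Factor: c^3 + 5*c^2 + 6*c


(1) = (b + 4)*(b^2 - 4*b + 4) = (b - 2)*(b + 4)*(b - 2)
(2) = (u)*(u^2 + u - 2) = u*(u + 2)*(u - 1)
(3) = (w + 2)*(w^2 + 2*w - 8) = (w + 2)*(w + 4)*(w - 2)
(4) = (v + 4)*(v^3 + 10*v^2 + 32*v + 32) = (v + 4)^2*(v^2 + 6*v + 8) = (v + 4)^3*(v + 2)
(5) = (c + 2)*(c^2 + 3*c) = (c + 2)*(c + 3)*(c)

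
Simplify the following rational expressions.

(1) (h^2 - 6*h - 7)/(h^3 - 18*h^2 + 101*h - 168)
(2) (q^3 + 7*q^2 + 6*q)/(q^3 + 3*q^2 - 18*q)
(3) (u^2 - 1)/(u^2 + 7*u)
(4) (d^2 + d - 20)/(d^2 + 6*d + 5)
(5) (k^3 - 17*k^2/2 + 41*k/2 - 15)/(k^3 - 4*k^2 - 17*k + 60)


(1) = (h + 1)/(h^2 - 11*h + 24)
(2) = (q + 1)/(q - 3)
(3) = (u^2 - 1)/(u^2 + 7*u)
(4) = (d - 4)/(d + 1)
(5) = (2*k^2 - 7*k + 6)/(2*k^2 + 2*k - 24)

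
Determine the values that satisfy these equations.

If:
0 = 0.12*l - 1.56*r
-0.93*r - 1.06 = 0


Then:
l = -14.82
r = -1.14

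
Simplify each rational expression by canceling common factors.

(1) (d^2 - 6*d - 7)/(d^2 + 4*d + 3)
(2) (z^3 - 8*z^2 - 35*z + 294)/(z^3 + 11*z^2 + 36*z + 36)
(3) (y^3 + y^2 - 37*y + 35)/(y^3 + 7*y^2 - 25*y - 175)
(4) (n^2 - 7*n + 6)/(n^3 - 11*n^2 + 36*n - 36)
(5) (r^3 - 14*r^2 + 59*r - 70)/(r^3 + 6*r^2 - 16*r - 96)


(1) = (d - 7)/(d + 3)
(2) = (z^2 - 14*z + 49)/(z^2 + 5*z + 6)
(3) = (y - 1)/(y + 5)
(4) = (n - 1)/(n^2 - 5*n + 6)
(5) = (r^3 - 14*r^2 + 59*r - 70)/(r^3 + 6*r^2 - 16*r - 96)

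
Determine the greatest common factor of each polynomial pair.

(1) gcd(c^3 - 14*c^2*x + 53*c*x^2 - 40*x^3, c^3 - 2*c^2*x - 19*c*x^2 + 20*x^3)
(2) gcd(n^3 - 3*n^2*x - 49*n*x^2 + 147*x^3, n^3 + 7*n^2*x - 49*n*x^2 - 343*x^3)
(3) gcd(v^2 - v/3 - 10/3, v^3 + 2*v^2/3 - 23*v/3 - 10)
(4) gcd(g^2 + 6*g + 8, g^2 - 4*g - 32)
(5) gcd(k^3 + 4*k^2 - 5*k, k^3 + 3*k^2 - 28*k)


(1) = c^2 - 6*c*x + 5*x^2
(2) = -n^2 + 49*x^2
(3) = v + 5/3
(4) = g + 4
(5) = k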